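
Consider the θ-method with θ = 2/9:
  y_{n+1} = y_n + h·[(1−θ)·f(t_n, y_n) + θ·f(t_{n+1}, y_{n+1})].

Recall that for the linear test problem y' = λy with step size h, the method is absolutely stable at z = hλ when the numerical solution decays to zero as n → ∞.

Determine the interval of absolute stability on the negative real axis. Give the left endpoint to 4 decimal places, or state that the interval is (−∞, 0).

With y'=λy (z=hλ):
  y_{n+1} = y_n + z·[7/9·y_n + 2/9·y_{n+1}] ⇒ (1 − 2/9z)y_{n+1} = (1 + 7/9z)y_n
  ⇒ R(z) = (1 + 7/9z)/(1 − 2/9z).

Solve |R(x)|<1 on ℝ⁻.
x=-0.52: |R|=0.5339
R=−1: 1+7/9x = −1+2/9x ⇒ -5/9x=2 ⇒ x=2/(-5/9)=-3.6000
Confirm numerically:
  x=-3.309: |R|=0.90684 <1
  x=-3.192: |R|=0.86739 <1
  x=-2.488: |R|=0.60218 <1
  x=-3.931: |R|=1.09815 >1
  x=-3.878: |R|=1.08296 >1
  x=-3.791: |R|=1.05759 >1
Stable set (-3.6000, 0).

(-3.6000, 0).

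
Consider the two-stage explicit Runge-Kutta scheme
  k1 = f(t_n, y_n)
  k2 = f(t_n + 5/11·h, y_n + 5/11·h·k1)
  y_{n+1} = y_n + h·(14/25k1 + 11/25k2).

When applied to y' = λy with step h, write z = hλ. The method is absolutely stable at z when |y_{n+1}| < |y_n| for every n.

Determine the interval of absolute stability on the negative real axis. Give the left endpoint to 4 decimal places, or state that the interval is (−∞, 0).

With y'=λy (z=hλ):
  k1=λy_n ⇒ h·k1=z·y_n;  k2=λ(1+5/11z)y_n ⇒ h·k2=z(1+5/11z)y_n
  y_{n+1}/y_n = 1 + 14/25z + 11/25z(1+5/11z) = 1 + z + 1/5z²
  Hence R(z) = 1 + z + 1/5z².

Boundary: |R(x)|=1, x<0.
x=-0.44: |R|=0.5987
R=1: x+1/5x²=0 ⇒ x=−5=-5.0000; min R=1−1/(4·1/5)=-0.2500>−1
Confirm numerically:
  x=-4.828: |R|=0.83392 <1
  x=-4.602: |R|=0.63368 <1
  x=-3.916: |R|=0.15101 <1
  x=-2.772: |R|=0.23520 <1
  x=-5.426: |R|=1.46230 >1
  x=-5.392: |R|=1.42273 >1
  x=-5.044: |R|=1.04439 >1
Stable set (-5.0000, 0).

z∈(-5.0000,0).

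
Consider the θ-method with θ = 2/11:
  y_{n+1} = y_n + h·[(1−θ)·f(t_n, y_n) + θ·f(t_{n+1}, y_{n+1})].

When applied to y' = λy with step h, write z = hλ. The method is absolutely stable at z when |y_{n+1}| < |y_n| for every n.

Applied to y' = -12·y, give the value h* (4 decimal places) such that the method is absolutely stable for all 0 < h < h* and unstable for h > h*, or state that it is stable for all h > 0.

On y'=λy, z=hλ:
  y_{n+1} = y_n + z·[9/11·y_n + 2/11·y_{n+1}] ⇒ (1 − 2/11z)y_{n+1} = (1 + 9/11z)y_n
  so R(z) = (1 + 9/11z)/(1 − 2/11z).

Boundary: |R(x)|=1, x<0.
x=-1.04: |R|=0.1254
R=−1: 1+9/11x = −1+2/11x ⇒ -7/11x=2 ⇒ x=2/(-7/11)=-3.1429
Confirm numerically:
  x=-3.072: |R|=0.97107 <1
  x=-2.981: |R|=0.93320 <1
  x=-2.380: |R|=0.66117 <1
  x=-1.968: |R|=0.44938 <1
  x=-3.636: |R|=1.18892 >1
  x=-3.290: |R|=1.05859 >1
Interval (-3.1429, 0).

(-3.1429,0); λ=-12 ⇒ h* = (22/7)/12 = 0.2619.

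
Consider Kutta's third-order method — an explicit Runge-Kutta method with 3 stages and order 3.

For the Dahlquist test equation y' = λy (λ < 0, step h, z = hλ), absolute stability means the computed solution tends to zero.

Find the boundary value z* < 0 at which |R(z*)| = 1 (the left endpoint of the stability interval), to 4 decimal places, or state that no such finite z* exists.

Test eqn y'=λy, z=hλ:
  order 3, 3-stage ⇒ R(z)=1+z+z^2/2+z^3/6
  (e.g. R(-0.67)=0.50432, |R|=0.50432)

Solve |R(x)|<1 on ℝ⁻.
x=-0.67: |R|=0.5043
|R(-1.99)|=0.3234 |R(-1.68)|=0.0591 |R(-1.48)|=0.0749
Bisect:
  x_lo=-3.3849 |R|=3.1199  x_hi=-0.0687 |R|=0.9336
  mid=-1.72678 |R|=0.09404 →hi
  mid=-2.55584 |R|=1.07227 →lo
  mid=-2.14131 |R|=0.48509 →hi
  mid=-2.34857 |R|=0.74971 →hi
  mid=-2.45220 |R|=0.90319 →hi
  mid=-2.50402 |R|=0.98571 →hi
  mid=-2.52993 |R|=1.02848 →lo
  mid=-2.51697 |R|=1.00697 →lo
  mid=-2.51050 |R|=0.99631 →hi
  mid=-2.51374 |R|=1.00163 →lo
  ...
  [-2.51293,-2.51272] ⇒ x*=-2.5127
So |R|<1 on (-2.5127, 0).

left endpoint -2.5127.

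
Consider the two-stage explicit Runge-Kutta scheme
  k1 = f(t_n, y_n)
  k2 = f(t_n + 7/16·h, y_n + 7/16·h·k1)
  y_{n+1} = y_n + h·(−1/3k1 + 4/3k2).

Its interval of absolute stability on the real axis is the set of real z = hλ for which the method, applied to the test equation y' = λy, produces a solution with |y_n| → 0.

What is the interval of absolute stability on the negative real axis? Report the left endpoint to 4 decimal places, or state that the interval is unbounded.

On y'=λy, z=hλ:
  k1=λy_n ⇒ h·k1=z·y_n;  k2=λ(1+7/16z)y_n ⇒ h·k2=z(1+7/16z)y_n
  y_{n+1}/y_n = 1 − 1/3z + 4/3z(1+7/16z) = 1 + z + 7/12z²
  Hence R(z) = 1 + z + 7/12z².

Solve |R(x)|<1 on ℝ⁻.
x=-0.92: |R|=0.5737
R=1: x+7/12x²=0 ⇒ x=−12/7=-1.7143; min R=1−1/(4·7/12)=0.5714>−1
Confirm numerically:
  x=-1.516: |R|=0.82465 <1
  x=-1.304: |R|=0.68791 <1
  x=-1.268: |R|=0.66990 <1
  x=-0.823: |R|=0.57211 <1
  x=-2.271: |R|=1.73751 >1
  x=-1.973: |R|=1.29776 >1
  x=-1.847: |R|=1.14299 >1
Interval (-1.7143, 0).

(-1.7143, 0).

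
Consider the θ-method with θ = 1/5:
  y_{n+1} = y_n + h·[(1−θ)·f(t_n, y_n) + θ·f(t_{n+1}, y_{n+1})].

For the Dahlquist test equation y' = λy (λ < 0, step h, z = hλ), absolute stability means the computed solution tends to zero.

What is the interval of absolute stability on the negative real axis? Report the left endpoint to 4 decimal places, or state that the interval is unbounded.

Test eqn y'=λy, z=hλ:
  y_{n+1} = y_n + z·[4/5·y_n + 1/5·y_{n+1}] ⇒ (1 − 1/5z)y_{n+1} = (1 + 4/5z)y_n
  Hence R(z) = (1 + 4/5z)/(1 − 1/5z).

Need |R(x)|<1, x<0.
x=-1.05: |R|=0.1322
R=−1: 1+4/5x = −1+1/5x ⇒ -3/5x=2 ⇒ x=2/(-3/5)=-3.3333
Confirm numerically:
  x=-3.060: |R|=0.89826 <1
  x=-2.909: |R|=0.83904 <1
  x=-2.708: |R|=0.75662 <1
  x=-1.828: |R|=0.33861 <1
  x=-3.776: |R|=1.15132 >1
  x=-3.731: |R|=1.13664 >1
  x=-3.630: |R|=1.10313 >1
Stable set (-3.3333, 0).

(-3.3333, 0).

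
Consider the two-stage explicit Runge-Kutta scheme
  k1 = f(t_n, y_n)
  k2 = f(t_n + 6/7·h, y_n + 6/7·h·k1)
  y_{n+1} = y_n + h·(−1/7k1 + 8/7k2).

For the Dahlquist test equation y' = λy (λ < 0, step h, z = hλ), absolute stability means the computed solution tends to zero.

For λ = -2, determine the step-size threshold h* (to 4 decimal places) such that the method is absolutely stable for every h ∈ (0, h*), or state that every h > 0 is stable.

Set f=λy, z=hλ:
  k1=λy_n ⇒ h·k1=z·y_n;  k2=λ(1+6/7z)y_n ⇒ h·k2=z(1+6/7z)y_n
  y_{n+1}/y_n = 1 − 1/7z + 8/7z(1+6/7z) = 1 + z + 48/49z²
  Hence R(z) = 1 + z + 48/49z².

Need |R(x)|<1, x<0.
x=-1.7: |R|=2.1310
R=1: x+48/49x²=0 ⇒ x=−49/48=-1.0208; min R=1−1/(4·48/49)=0.7448>−1
Confirm numerically:
  x=-0.877: |R|=0.87643 <1
  x=-0.576: |R|=0.74901 <1
  x=-0.550: |R|=0.74633 <1
  x=-1.315: |R|=1.37893 >1
  x=-1.267: |R|=1.30553 >1
  x=-1.045: |R|=1.02474 >1
Stable set (-1.0208, 0).

(-1.0208,0); λ=-2 ⇒ h* = (49/48)/2 = 0.5104.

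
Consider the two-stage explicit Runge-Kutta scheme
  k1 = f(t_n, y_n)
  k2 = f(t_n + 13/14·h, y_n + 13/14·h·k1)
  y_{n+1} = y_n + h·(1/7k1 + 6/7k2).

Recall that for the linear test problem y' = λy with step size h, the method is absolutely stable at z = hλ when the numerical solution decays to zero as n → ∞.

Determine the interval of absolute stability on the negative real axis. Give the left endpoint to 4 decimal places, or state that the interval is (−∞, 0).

Set f=λy, z=hλ:
  k1=λy_n ⇒ h·k1=z·y_n;  k2=λ(1+13/14z)y_n ⇒ h·k2=z(1+13/14z)y_n
  y_{n+1}/y_n = 1 + 1/7z + 6/7z(1+13/14z) = 1 + z + 39/49z²
  so R(z) = 1 + z + 39/49z².

Boundary: |R(x)|=1, x<0.
x=-0.79: |R|=0.7067
R=1: x+39/49x²=0 ⇒ x=−49/39=-1.2564; min R=1−1/(4·39/49)=0.6859>−1
Confirm numerically:
  x=-0.705: |R|=0.69059 <1
  x=-0.639: |R|=0.68599 <1
  x=-0.612: |R|=0.68611 <1
  x=-1.833: |R|=1.84120 >1
  x=-1.691: |R|=1.58491 >1
  x=-1.287: |R|=1.03133 >1
So |R|<1 on (-1.2564, 0).

z∈(-1.2564,0).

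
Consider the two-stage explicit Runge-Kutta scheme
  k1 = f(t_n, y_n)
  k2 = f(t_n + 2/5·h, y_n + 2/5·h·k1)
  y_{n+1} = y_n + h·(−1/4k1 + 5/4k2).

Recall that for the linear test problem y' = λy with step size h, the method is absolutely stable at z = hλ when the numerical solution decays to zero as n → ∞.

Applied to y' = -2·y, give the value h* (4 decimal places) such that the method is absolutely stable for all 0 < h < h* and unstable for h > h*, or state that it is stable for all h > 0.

Test eqn y'=λy, z=hλ:
  k1=λy_n ⇒ h·k1=z·y_n;  k2=λ(1+2/5z)y_n ⇒ h·k2=z(1+2/5z)y_n
  y_{n+1}/y_n = 1 − 1/4z + 5/4z(1+2/5z) = 1 + z + 1/2z²
  ⇒ R(z) = 1 + z + 1/2z².

Solve |R(x)|<1 on ℝ⁻.
x=-0.79: |R|=0.5221
R=1: x+1/2x²=0 ⇒ x=−2=-2.0000; min R=1−1/(4·1/2)=0.5000>−1
Confirm numerically:
  x=-1.924: |R|=0.92689 <1
  x=-1.432: |R|=0.59331 <1
  x=-1.200: |R|=0.52000 <1
  x=-0.957: |R|=0.50092 <1
  x=-2.591: |R|=1.76564 >1
  x=-2.043: |R|=1.04392 >1
So |R|<1 on (-2.0000, 0).

(-2.0000,0); λ=-2 ⇒ h* = (2)/2 = 1.0000.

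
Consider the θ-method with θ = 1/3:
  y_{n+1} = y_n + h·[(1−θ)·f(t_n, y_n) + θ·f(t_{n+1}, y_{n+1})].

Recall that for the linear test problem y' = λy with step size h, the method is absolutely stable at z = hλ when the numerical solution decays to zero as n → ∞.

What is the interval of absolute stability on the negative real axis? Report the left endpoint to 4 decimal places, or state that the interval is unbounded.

Set f=λy, z=hλ:
  y_{n+1} = y_n + z·[2/3·y_n + 1/3·y_{n+1}] ⇒ (1 − 1/3z)y_{n+1} = (1 + 2/3z)y_n
  so R(z) = (1 + 2/3z)/(1 − 1/3z).

Solve |R(x)|<1 on ℝ⁻.
x=-1.73: |R|=0.0973
R=−1: 1+2/3x = −1+1/3x ⇒ -1/3x=2 ⇒ x=2/(-1/3)=-6.0000
Confirm numerically:
  x=-5.618: |R|=0.95567 <1
  x=-3.846: |R|=0.68536 <1
  x=-3.228: |R|=0.55491 <1
  x=-2.797: |R|=0.44747 <1
  x=-6.495: |R|=1.05213 >1
  x=-6.359: |R|=1.03836 >1
  x=-6.229: |R|=1.02481 >1
Stable set (-6.0000, 0).

z∈(-6.0000,0).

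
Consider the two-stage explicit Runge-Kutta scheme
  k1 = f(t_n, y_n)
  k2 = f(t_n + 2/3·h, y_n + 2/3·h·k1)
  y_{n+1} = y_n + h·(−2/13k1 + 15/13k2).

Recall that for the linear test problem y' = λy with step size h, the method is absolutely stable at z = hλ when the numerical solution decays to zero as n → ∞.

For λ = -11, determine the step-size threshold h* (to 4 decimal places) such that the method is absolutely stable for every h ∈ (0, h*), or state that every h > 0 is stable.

With y'=λy (z=hλ):
  k1=λy_n ⇒ h·k1=z·y_n;  k2=λ(1+2/3z)y_n ⇒ h·k2=z(1+2/3z)y_n
  y_{n+1}/y_n = 1 − 2/13z + 15/13z(1+2/3z) = 1 + z + 10/13z²
  so R(z) = 1 + z + 10/13z².

Boundary: |R(x)|=1, x<0.
x=-1.2: |R|=0.9077
R=1: x+10/13x²=0 ⇒ x=−13/10=-1.3000; min R=1−1/(4·10/13)=0.6750>−1
Confirm numerically:
  x=-1.067: |R|=0.80876 <1
  x=-1.005: |R|=0.77194 <1
  x=-0.813: |R|=0.69544 <1
  x=-0.664: |R|=0.67515 <1
  x=-1.887: |R|=1.85205 >1
  x=-1.666: |R|=1.46904 >1
  x=-1.344: |R|=1.04549 >1
Stable set (-1.3000, 0).

(-1.3000,0); λ=-11 ⇒ h* = (13/10)/11 = 0.1182.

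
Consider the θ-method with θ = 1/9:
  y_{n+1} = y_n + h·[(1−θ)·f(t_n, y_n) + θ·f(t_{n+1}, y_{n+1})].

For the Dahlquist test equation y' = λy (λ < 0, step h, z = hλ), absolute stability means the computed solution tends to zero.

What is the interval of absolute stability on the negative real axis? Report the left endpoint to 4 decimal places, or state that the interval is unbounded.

(-2.5714, 0).

Set f=λy, z=hλ:
  y_{n+1} = y_n + z·[8/9·y_n + 1/9·y_{n+1}] ⇒ (1 − 1/9z)y_{n+1} = (1 + 8/9z)y_n
  R(z) = (1 + 8/9z)/(1 − 1/9z).

Boundary: |R(x)|=1, x<0.
x=-0.74: |R|=0.3162
R=−1: 1+8/9x = −1+1/9x ⇒ -7/9x=2 ⇒ x=2/(-7/9)=-2.5714
Confirm numerically:
  x=-1.958: |R|=0.60814 <1
  x=-1.776: |R|=0.48330 <1
  x=-1.360: |R|=0.18147 <1
  x=-3.011: |R|=1.25618 >1
  x=-2.908: |R|=1.19785 >1
Interval (-2.5714, 0).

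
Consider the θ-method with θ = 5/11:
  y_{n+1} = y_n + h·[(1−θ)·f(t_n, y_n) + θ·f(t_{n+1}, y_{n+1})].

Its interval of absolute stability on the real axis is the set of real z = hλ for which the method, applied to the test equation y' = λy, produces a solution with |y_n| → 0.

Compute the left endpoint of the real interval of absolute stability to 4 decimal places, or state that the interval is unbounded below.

On y'=λy, z=hλ:
  y_{n+1} = y_n + z·[6/11·y_n + 5/11·y_{n+1}] ⇒ (1 − 5/11z)y_{n+1} = (1 + 6/11z)y_n
  Hence R(z) = (1 + 6/11z)/(1 − 5/11z).

Boundary: |R(x)|=1, x<0.
x=-0.47: |R|=0.6127
R=−1: 1+6/11x = −1+5/11x ⇒ -1/11x=2 ⇒ x=2/(-1/11)=-22.0000
Confirm numerically:
  x=-21.595: |R|=0.99660 <1
  x=-15.179: |R|=0.92150 <1
  x=-14.311: |R|=0.90686 <1
  x=-9.389: |R|=0.78236 <1
  x=-22.269: |R|=1.00220 >1
  x=-22.241: |R|=1.00197 >1
Interval (-22.0000, 0).

left endpoint -22.0000.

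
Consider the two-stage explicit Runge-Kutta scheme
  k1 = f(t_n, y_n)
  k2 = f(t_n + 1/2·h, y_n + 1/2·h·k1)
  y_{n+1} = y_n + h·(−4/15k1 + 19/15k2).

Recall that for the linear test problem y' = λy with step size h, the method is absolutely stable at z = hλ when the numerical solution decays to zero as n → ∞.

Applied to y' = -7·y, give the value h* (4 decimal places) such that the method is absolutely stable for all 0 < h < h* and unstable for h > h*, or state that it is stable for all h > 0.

Set f=λy, z=hλ:
  k1=λy_n ⇒ h·k1=z·y_n;  k2=λ(1+1/2z)y_n ⇒ h·k2=z(1+1/2z)y_n
  y_{n+1}/y_n = 1 − 4/15z + 19/15z(1+1/2z) = 1 + z + 19/30z²
  R(z) = 1 + z + 19/30z².

Solve |R(x)|<1 on ℝ⁻.
x=-1.79: |R|=1.2393
R=1: x+19/30x²=0 ⇒ x=−30/19=-1.5789; min R=1−1/(4·19/30)=0.6053>−1
Confirm numerically:
  x=-1.398: |R|=0.83979 <1
  x=-1.310: |R|=0.77686 <1
  x=-0.838: |R|=0.60675 <1
  x=-1.759: |R|=1.20058 >1
  x=-1.689: |R|=1.11772 >1
  x=-1.611: |R|=1.03270 >1
Stable set (-1.5789, 0).

(-1.5789,0); λ=-7 ⇒ h* = (30/19)/7 = 0.2256.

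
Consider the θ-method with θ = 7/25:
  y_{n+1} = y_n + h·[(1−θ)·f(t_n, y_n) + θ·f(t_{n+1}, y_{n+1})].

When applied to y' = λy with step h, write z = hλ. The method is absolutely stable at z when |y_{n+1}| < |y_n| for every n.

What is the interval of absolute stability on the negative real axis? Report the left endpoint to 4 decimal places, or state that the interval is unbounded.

(-4.5455, 0).

With y'=λy (z=hλ):
  y_{n+1} = y_n + z·[18/25·y_n + 7/25·y_{n+1}] ⇒ (1 − 7/25z)y_{n+1} = (1 + 18/25z)y_n
  so R(z) = (1 + 18/25z)/(1 − 7/25z).

Solve |R(x)|<1 on ℝ⁻.
x=-1.28: |R|=0.0577
R=−1: 1+18/25x = −1+7/25x ⇒ -11/25x=2 ⇒ x=2/(-11/25)=-4.5455
Confirm numerically:
  x=-3.075: |R|=0.65234 <1
  x=-2.136: |R|=0.33660 <1
  x=-1.899: |R|=0.23978 <1
  x=-4.718: |R|=1.03271 >1
  x=-4.593: |R|=1.00915 >1
So |R|<1 on (-4.5455, 0).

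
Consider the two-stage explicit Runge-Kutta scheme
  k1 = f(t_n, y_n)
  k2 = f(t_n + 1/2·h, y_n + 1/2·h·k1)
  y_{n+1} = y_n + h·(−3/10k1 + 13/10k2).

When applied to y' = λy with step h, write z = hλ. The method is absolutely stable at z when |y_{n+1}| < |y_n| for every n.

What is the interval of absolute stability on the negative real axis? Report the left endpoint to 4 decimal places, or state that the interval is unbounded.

(-1.5385, 0).

Test eqn y'=λy, z=hλ:
  k1=λy_n ⇒ h·k1=z·y_n;  k2=λ(1+1/2z)y_n ⇒ h·k2=z(1+1/2z)y_n
  y_{n+1}/y_n = 1 − 3/10z + 13/10z(1+1/2z) = 1 + z + 13/20z²
  Hence R(z) = 1 + z + 13/20z².

Boundary: |R(x)|=1, x<0.
x=-0.76: |R|=0.6154
R=1: x+13/20x²=0 ⇒ x=−20/13=-1.5385; min R=1−1/(4·13/20)=0.6154>−1
Confirm numerically:
  x=-1.313: |R|=0.80758 <1
  x=-1.007: |R|=0.65213 <1
  x=-0.692: |R|=0.61926 <1
  x=-2.025: |R|=1.64041 >1
  x=-1.893: |R|=1.43624 >1
  x=-1.619: |R|=1.08475 >1
Stable set (-1.5385, 0).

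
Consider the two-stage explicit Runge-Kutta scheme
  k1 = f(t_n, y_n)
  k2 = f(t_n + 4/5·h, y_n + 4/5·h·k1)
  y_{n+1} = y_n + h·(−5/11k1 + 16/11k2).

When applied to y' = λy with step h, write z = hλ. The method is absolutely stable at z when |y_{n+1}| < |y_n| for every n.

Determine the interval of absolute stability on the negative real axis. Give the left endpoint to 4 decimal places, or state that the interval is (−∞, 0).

z∈(-0.8594,0).

Test eqn y'=λy, z=hλ:
  k1=λy_n ⇒ h·k1=z·y_n;  k2=λ(1+4/5z)y_n ⇒ h·k2=z(1+4/5z)y_n
  y_{n+1}/y_n = 1 − 5/11z + 16/11z(1+4/5z) = 1 + z + 64/55z²
  R(z) = 1 + z + 64/55z².

Find x<0 with |R(x)|<1.
x=-0.86: |R|=1.0006
R=1: x+64/55x²=0 ⇒ x=−55/64=-0.8594; min R=1−1/(4·64/55)=0.7852>−1
Confirm numerically:
  x=-0.705: |R|=0.87336 <1
  x=-0.659: |R|=0.84635 <1
  x=-0.634: |R|=0.83373 <1
  x=-0.547: |R|=0.80117 <1
  x=-1.233: |R|=1.53606 >1
  x=-1.218: |R|=1.50828 >1
So |R|<1 on (-0.8594, 0).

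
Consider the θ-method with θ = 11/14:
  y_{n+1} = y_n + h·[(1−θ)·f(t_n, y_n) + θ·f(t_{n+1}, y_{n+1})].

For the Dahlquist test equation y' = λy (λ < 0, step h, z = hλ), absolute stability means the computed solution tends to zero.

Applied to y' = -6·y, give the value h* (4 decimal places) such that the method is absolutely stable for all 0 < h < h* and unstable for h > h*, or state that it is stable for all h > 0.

Test eqn y'=λy, z=hλ:
  y_{n+1} = y_n + z·[3/14·y_n + 11/14·y_{n+1}] ⇒ (1 − 11/14z)y_{n+1} = (1 + 3/14z)y_n
  Hence R(z) = (1 + 3/14z)/(1 − 11/14z).

Solve |R(x)|<1 on ℝ⁻.
x=-0.83: |R|=0.4976
x=-2: |R|=0.2222
x=-10: |R|=0.1290
x=-100: |R|=0.2567
θ=11/14≥1/2 ⇒ |1+3/14x|<|1−11/14x| ∀x<0 ⇒ interval (−∞,0).

(−∞, 0) — no finite endpoint. Any h>0 works for λ=-6.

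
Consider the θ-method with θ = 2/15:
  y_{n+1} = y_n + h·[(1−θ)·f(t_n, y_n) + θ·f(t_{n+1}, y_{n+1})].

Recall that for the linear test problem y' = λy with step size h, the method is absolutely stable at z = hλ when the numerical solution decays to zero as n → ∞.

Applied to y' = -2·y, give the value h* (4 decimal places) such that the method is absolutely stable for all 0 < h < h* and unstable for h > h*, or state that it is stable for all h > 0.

(-2.7273,0); λ=-2 ⇒ h* = (30/11)/2 = 1.3636.

Test eqn y'=λy, z=hλ:
  y_{n+1} = y_n + z·[13/15·y_n + 2/15·y_{n+1}] ⇒ (1 − 2/15z)y_{n+1} = (1 + 13/15z)y_n
  Hence R(z) = (1 + 13/15z)/(1 − 2/15z).

Need |R(x)|<1, x<0.
x=-1.67: |R|=0.3659
R=−1: 1+13/15x = −1+2/15x ⇒ -11/15x=2 ⇒ x=2/(-11/15)=-2.7273
Confirm numerically:
  x=-2.664: |R|=0.96576 <1
  x=-2.540: |R|=0.89741 <1
  x=-2.391: |R|=0.81301 <1
  x=-3.215: |R|=1.25035 >1
  x=-2.987: |R|=1.13622 >1
  x=-2.907: |R|=1.09498 >1
So |R|<1 on (-2.7273, 0).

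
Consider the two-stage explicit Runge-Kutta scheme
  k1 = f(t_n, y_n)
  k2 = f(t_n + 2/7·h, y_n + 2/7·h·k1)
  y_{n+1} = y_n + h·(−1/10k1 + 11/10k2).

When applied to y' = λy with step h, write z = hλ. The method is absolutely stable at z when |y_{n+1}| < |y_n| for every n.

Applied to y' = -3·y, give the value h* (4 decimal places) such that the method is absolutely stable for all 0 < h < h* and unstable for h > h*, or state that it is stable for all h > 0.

(-3.1818,0); λ=-3 ⇒ h* = (35/11)/3 = 1.0606.

On y'=λy, z=hλ:
  k1=λy_n ⇒ h·k1=z·y_n;  k2=λ(1+2/7z)y_n ⇒ h·k2=z(1+2/7z)y_n
  y_{n+1}/y_n = 1 − 1/10z + 11/10z(1+2/7z) = 1 + z + 11/35z²
  R(z) = 1 + z + 11/35z².

Find x<0 with |R(x)|<1.
x=-1.44: |R|=0.2117
R=1: x+11/35x²=0 ⇒ x=−35/11=-3.1818; min R=1−1/(4·11/35)=0.2045>−1
Confirm numerically:
  x=-1.987: |R|=0.25385 <1
  x=-1.885: |R|=0.23173 <1
  x=-1.852: |R|=0.22597 <1
  x=-1.460: |R|=0.20993 <1
  x=-3.710: |R|=1.61586 >1
  x=-3.279: |R|=1.10015 >1
Interval (-3.1818, 0).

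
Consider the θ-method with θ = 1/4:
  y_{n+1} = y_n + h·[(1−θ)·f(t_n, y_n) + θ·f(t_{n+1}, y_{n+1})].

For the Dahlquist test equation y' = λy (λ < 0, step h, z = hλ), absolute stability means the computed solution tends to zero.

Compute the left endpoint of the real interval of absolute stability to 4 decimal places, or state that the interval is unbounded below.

On y'=λy, z=hλ:
  y_{n+1} = y_n + z·[3/4·y_n + 1/4·y_{n+1}] ⇒ (1 − 1/4z)y_{n+1} = (1 + 3/4z)y_n
  Hence R(z) = (1 + 3/4z)/(1 − 1/4z).

Find x<0 with |R(x)|<1.
x=-1.2: |R|=0.0769
R=−1: 1+3/4x = −1+1/4x ⇒ -1/2x=2 ⇒ x=2/(-1/2)=-4.0000
Confirm numerically:
  x=-3.756: |R|=0.93708 <1
  x=-3.665: |R|=0.91259 <1
  x=-3.052: |R|=0.73114 <1
  x=-2.470: |R|=0.52705 <1
  x=-4.417: |R|=1.09909 >1
  x=-4.243: |R|=1.05896 >1
Stable set (-4.0000, 0).

left endpoint -4.0000.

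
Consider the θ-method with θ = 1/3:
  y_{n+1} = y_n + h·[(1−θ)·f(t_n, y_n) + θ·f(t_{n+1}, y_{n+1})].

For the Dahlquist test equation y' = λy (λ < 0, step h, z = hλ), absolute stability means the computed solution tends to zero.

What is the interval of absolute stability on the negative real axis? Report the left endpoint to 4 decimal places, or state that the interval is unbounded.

(-6.0000, 0).

With y'=λy (z=hλ):
  y_{n+1} = y_n + z·[2/3·y_n + 1/3·y_{n+1}] ⇒ (1 − 1/3z)y_{n+1} = (1 + 2/3z)y_n
  Hence R(z) = (1 + 2/3z)/(1 − 1/3z).

Find x<0 with |R(x)|<1.
x=-1.53: |R|=0.0132
R=−1: 1+2/3x = −1+1/3x ⇒ -1/3x=2 ⇒ x=2/(-1/3)=-6.0000
Confirm numerically:
  x=-5.469: |R|=0.93730 <1
  x=-5.326: |R|=0.91905 <1
  x=-3.591: |R|=0.63450 <1
  x=-6.544: |R|=1.05700 >1
  x=-6.284: |R|=1.03059 >1
Stable set (-6.0000, 0).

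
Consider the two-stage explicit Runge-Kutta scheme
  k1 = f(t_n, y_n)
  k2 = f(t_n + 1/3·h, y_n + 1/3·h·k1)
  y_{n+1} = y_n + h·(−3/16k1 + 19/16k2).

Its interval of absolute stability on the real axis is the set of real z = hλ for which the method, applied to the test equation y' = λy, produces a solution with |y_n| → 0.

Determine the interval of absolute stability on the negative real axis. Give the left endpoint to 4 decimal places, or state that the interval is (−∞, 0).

On y'=λy, z=hλ:
  k1=λy_n ⇒ h·k1=z·y_n;  k2=λ(1+1/3z)y_n ⇒ h·k2=z(1+1/3z)y_n
  y_{n+1}/y_n = 1 − 3/16z + 19/16z(1+1/3z) = 1 + z + 19/48z²
  so R(z) = 1 + z + 19/48z².

Find x<0 with |R(x)|<1.
x=-0.46: |R|=0.6238
R=1: x+19/48x²=0 ⇒ x=−48/19=-2.5263; min R=1−1/(4·19/48)=0.3684>−1
Confirm numerically:
  x=-2.377: |R|=0.85951 <1
  x=-2.348: |R|=0.83427 <1
  x=-1.985: |R|=0.57467 <1
  x=-1.977: |R|=0.57013 <1
  x=-3.087: |R|=1.68512 >1
  x=-2.605: |R|=1.08113 >1
So |R|<1 on (-2.5263, 0).

z∈(-2.5263,0).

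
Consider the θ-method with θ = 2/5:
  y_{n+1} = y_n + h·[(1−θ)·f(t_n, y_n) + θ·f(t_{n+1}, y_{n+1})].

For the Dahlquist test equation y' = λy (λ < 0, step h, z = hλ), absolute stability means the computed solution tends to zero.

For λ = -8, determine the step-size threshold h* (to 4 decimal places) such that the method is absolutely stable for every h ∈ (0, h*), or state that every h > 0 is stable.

On y'=λy, z=hλ:
  y_{n+1} = y_n + z·[3/5·y_n + 2/5·y_{n+1}] ⇒ (1 − 2/5z)y_{n+1} = (1 + 3/5z)y_n
  so R(z) = (1 + 3/5z)/(1 − 2/5z).

Boundary: |R(x)|=1, x<0.
x=-1.41: |R|=0.0985
R=−1: 1+3/5x = −1+2/5x ⇒ -1/5x=2 ⇒ x=2/(-1/5)=-10.0000
Confirm numerically:
  x=-6.267: |R|=0.78710 <1
  x=-6.101: |R|=0.77334 <1
  x=-4.501: |R|=0.60727 <1
  x=-10.537: |R|=1.02060 >1
  x=-10.083: |R|=1.00330 >1
Stable set (-10.0000, 0).

(-10.0000,0); λ=-8 ⇒ h* = (10)/8 = 1.2500.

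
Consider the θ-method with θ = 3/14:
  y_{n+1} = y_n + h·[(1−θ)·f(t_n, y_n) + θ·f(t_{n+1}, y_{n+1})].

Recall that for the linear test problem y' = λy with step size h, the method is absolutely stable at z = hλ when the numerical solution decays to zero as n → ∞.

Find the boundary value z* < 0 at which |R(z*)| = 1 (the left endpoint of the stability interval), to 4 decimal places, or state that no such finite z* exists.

Set f=λy, z=hλ:
  y_{n+1} = y_n + z·[11/14·y_n + 3/14·y_{n+1}] ⇒ (1 − 3/14z)y_{n+1} = (1 + 11/14z)y_n
  ⇒ R(z) = (1 + 11/14z)/(1 − 3/14z).

Boundary: |R(x)|=1, x<0.
x=-0.51: |R|=0.5402
R=−1: 1+11/14x = −1+3/14x ⇒ -4/7x=2 ⇒ x=2/(-4/7)=-3.5000
Confirm numerically:
  x=-3.221: |R|=0.90568 <1
  x=-3.161: |R|=0.88451 <1
  x=-2.546: |R|=0.64729 <1
  x=-4.071: |R|=1.17426 >1
  x=-3.898: |R|=1.12392 >1
  x=-3.679: |R|=1.05720 >1
Interval (-3.5000, 0).

z* = -3.5000.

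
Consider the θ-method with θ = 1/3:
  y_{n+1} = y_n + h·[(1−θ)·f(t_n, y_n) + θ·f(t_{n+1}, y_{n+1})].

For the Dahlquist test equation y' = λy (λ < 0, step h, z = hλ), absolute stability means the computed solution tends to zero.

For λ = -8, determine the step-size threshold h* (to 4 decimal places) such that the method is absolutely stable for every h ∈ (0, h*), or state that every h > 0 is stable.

(-6.0000,0); λ=-8 ⇒ h* = (6)/8 = 0.7500.

Test eqn y'=λy, z=hλ:
  y_{n+1} = y_n + z·[2/3·y_n + 1/3·y_{n+1}] ⇒ (1 − 1/3z)y_{n+1} = (1 + 2/3z)y_n
  ⇒ R(z) = (1 + 2/3z)/(1 − 1/3z).

Solve |R(x)|<1 on ℝ⁻.
x=-0.93: |R|=0.2901
R=−1: 1+2/3x = −1+1/3x ⇒ -1/3x=2 ⇒ x=2/(-1/3)=-6.0000
Confirm numerically:
  x=-5.592: |R|=0.95251 <1
  x=-5.230: |R|=0.90644 <1
  x=-3.599: |R|=0.63616 <1
  x=-3.324: |R|=0.57685 <1
  x=-6.361: |R|=1.03856 >1
  x=-6.113: |R|=1.01240 >1
  x=-6.042: |R|=1.00464 >1
Interval (-6.0000, 0).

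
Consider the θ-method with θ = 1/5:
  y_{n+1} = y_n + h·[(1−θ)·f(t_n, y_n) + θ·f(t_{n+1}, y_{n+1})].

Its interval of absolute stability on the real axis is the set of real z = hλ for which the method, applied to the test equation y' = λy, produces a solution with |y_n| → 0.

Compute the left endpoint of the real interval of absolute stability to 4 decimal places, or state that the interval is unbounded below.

On y'=λy, z=hλ:
  y_{n+1} = y_n + z·[4/5·y_n + 1/5·y_{n+1}] ⇒ (1 − 1/5z)y_{n+1} = (1 + 4/5z)y_n
  Hence R(z) = (1 + 4/5z)/(1 − 1/5z).

Boundary: |R(x)|=1, x<0.
x=-0.32: |R|=0.6992
R=−1: 1+4/5x = −1+1/5x ⇒ -3/5x=2 ⇒ x=2/(-3/5)=-3.3333
Confirm numerically:
  x=-3.188: |R|=0.94675 <1
  x=-2.987: |R|=0.86991 <1
  x=-2.550: |R|=0.68874 <1
  x=-3.873: |R|=1.18246 >1
  x=-3.610: |R|=1.09640 >1
  x=-3.373: |R|=1.01421 >1
So |R|<1 on (-3.3333, 0).

left endpoint -3.3333.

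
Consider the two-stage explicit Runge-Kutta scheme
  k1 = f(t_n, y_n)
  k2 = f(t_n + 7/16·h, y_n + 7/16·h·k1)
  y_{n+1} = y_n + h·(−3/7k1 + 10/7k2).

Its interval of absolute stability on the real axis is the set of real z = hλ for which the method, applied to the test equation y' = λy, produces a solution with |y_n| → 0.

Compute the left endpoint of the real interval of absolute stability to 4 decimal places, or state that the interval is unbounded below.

left endpoint -1.6000.

With y'=λy (z=hλ):
  k1=λy_n ⇒ h·k1=z·y_n;  k2=λ(1+7/16z)y_n ⇒ h·k2=z(1+7/16z)y_n
  y_{n+1}/y_n = 1 − 3/7z + 10/7z(1+7/16z) = 1 + z + 5/8z²
  R(z) = 1 + z + 5/8z².

Solve |R(x)|<1 on ℝ⁻.
x=-0.7: |R|=0.6062
R=1: x+5/8x²=0 ⇒ x=−8/5=-1.6000; min R=1−1/(4·5/8)=0.6000>−1
Confirm numerically:
  x=-1.399: |R|=0.82425 <1
  x=-1.176: |R|=0.68836 <1
  x=-0.957: |R|=0.61541 <1
  x=-2.155: |R|=1.74752 >1
  x=-2.058: |R|=1.58910 >1
  x=-1.890: |R|=1.34256 >1
So |R|<1 on (-1.6000, 0).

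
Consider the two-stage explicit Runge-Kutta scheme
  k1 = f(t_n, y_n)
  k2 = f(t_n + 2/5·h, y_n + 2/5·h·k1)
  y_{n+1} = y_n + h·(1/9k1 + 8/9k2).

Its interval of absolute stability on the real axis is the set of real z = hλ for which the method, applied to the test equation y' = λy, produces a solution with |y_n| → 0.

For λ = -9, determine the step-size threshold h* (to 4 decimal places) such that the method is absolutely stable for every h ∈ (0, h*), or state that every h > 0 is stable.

With y'=λy (z=hλ):
  k1=λy_n ⇒ h·k1=z·y_n;  k2=λ(1+2/5z)y_n ⇒ h·k2=z(1+2/5z)y_n
  y_{n+1}/y_n = 1 + 1/9z + 8/9z(1+2/5z) = 1 + z + 16/45z²
  Hence R(z) = 1 + z + 16/45z².

Need |R(x)|<1, x<0.
x=-0.81: |R|=0.4233
R=1: x+16/45x²=0 ⇒ x=−45/16=-2.8125; min R=1−1/(4·16/45)=0.2969>−1
Confirm numerically:
  x=-2.049: |R|=0.44376 <1
  x=-1.902: |R|=0.38426 <1
  x=-1.871: |R|=0.37367 <1
  x=-1.142: |R|=0.32170 <1
  x=-3.408: |R|=1.72159 >1
  x=-3.083: |R|=1.29652 >1
  x=-2.936: |R|=1.12892 >1
Interval (-2.8125, 0).

(-2.8125,0); λ=-9 ⇒ h* = (45/16)/9 = 0.3125.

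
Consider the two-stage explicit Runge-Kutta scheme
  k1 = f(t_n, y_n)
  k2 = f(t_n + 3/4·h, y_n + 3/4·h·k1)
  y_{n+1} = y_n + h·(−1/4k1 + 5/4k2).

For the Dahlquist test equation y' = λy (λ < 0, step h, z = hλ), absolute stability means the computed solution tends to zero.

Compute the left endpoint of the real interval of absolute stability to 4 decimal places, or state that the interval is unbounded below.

On y'=λy, z=hλ:
  k1=λy_n ⇒ h·k1=z·y_n;  k2=λ(1+3/4z)y_n ⇒ h·k2=z(1+3/4z)y_n
  y_{n+1}/y_n = 1 − 1/4z + 5/4z(1+3/4z) = 1 + z + 15/16z²
  Hence R(z) = 1 + z + 15/16z².

Need |R(x)|<1, x<0.
x=-1.21: |R|=1.1626
R=1: x+15/16x²=0 ⇒ x=−16/15=-1.0667; min R=1−1/(4·15/16)=0.7333>−1
Confirm numerically:
  x=-0.958: |R|=0.90240 <1
  x=-0.810: |R|=0.80509 <1
  x=-0.518: |R|=0.73355 <1
  x=-0.433: |R|=0.74277 <1
  x=-1.622: |R|=1.84445 >1
  x=-1.453: |R|=1.52626 >1
Stable set (-1.0667, 0).

z* = -1.0667.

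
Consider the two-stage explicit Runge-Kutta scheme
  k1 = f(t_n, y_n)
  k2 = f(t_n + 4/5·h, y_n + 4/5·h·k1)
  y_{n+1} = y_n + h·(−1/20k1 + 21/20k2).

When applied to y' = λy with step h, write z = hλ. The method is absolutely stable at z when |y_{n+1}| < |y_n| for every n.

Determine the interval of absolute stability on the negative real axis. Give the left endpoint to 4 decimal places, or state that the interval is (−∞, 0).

Test eqn y'=λy, z=hλ:
  k1=λy_n ⇒ h·k1=z·y_n;  k2=λ(1+4/5z)y_n ⇒ h·k2=z(1+4/5z)y_n
  y_{n+1}/y_n = 1 − 1/20z + 21/20z(1+4/5z) = 1 + z + 21/25z²
  R(z) = 1 + z + 21/25z².

Solve |R(x)|<1 on ℝ⁻.
x=-1.35: |R|=1.1809
R=1: x+21/25x²=0 ⇒ x=−25/21=-1.1905; min R=1−1/(4·21/25)=0.7024>−1
Confirm numerically:
  x=-0.793: |R|=0.73523 <1
  x=-0.769: |R|=0.72774 <1
  x=-0.768: |R|=0.72745 <1
  x=-1.731: |R|=1.78594 >1
  x=-1.644: |R|=1.62630 >1
Interval (-1.1905, 0).

(-1.1905, 0).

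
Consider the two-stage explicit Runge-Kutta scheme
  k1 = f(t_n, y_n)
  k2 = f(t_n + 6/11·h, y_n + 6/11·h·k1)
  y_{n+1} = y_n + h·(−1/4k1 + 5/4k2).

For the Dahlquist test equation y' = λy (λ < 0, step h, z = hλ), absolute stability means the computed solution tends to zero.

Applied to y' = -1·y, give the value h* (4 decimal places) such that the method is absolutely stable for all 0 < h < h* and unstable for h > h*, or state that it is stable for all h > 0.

(-1.4667,0); λ=-1 ⇒ h* = (22/15)/1 = 1.4667.

With y'=λy (z=hλ):
  k1=λy_n ⇒ h·k1=z·y_n;  k2=λ(1+6/11z)y_n ⇒ h·k2=z(1+6/11z)y_n
  y_{n+1}/y_n = 1 − 1/4z + 5/4z(1+6/11z) = 1 + z + 15/22z²
  R(z) = 1 + z + 15/22z².

Solve |R(x)|<1 on ℝ⁻.
x=-0.8: |R|=0.6364
R=1: x+15/22x²=0 ⇒ x=−22/15=-1.4667; min R=1−1/(4·15/22)=0.6333>−1
Confirm numerically:
  x=-1.329: |R|=0.87526 <1
  x=-1.252: |R|=0.81675 <1
  x=-1.161: |R|=0.75804 <1
  x=-0.937: |R|=0.66162 <1
  x=-1.946: |R|=1.63599 >1
  x=-1.885: |R|=1.53765 >1
Stable set (-1.4667, 0).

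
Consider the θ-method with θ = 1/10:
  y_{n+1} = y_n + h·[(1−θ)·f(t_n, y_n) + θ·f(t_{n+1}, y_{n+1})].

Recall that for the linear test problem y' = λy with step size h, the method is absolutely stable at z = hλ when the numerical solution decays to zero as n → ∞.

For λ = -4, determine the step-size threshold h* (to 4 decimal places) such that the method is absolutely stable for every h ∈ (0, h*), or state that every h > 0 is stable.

On y'=λy, z=hλ:
  y_{n+1} = y_n + z·[9/10·y_n + 1/10·y_{n+1}] ⇒ (1 − 1/10z)y_{n+1} = (1 + 9/10z)y_n
  Hence R(z) = (1 + 9/10z)/(1 − 1/10z).

Need |R(x)|<1, x<0.
x=-1.17: |R|=0.0474
R=−1: 1+9/10x = −1+1/10x ⇒ -4/5x=2 ⇒ x=2/(-4/5)=-2.5000
Confirm numerically:
  x=-2.080: |R|=0.72185 <1
  x=-1.518: |R|=0.31794 <1
  x=-1.505: |R|=0.30813 <1
  x=-2.973: |R|=1.29168 >1
  x=-2.908: |R|=1.25287 >1
So |R|<1 on (-2.5000, 0).

(-2.5000,0); λ=-4 ⇒ h* = (5/2)/4 = 0.6250.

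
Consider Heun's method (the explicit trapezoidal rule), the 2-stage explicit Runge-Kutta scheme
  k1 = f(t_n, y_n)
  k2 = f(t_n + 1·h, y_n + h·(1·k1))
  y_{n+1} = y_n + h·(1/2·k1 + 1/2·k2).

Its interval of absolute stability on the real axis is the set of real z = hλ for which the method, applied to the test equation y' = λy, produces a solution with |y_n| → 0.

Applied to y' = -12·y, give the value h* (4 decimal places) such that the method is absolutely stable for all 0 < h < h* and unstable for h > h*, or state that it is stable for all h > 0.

Test eqn y'=λy, z=hλ:
  order 2, 2-stage ⇒ R(z)=1+z+z^2/2
  (e.g. R(-1.15)=0.51125, |R|=0.51125)

Boundary: |R(x)|=1, x<0.
x=-1.15: |R|=0.5112
|R(-2.36)|=1.4248 |R(-1.02)|=0.5002 |R(-0.88)|=0.5072
Bisect:
  x_lo=-2.6973 |R|=1.9405  x_hi=-0.3988 |R|=0.6807
  mid=-1.54809 |R|=0.65020 →hi
  mid=-2.12271 |R|=1.13023 →lo
  mid=-1.83540 |R|=0.84894 →hi
  mid=-1.97905 |R|=0.97927 →hi
  mid=-2.05088 |R|=1.05217 →lo
  mid=-2.01496 |R|=1.01508 →lo
  mid=-1.99701 |R|=0.99701 →hi
  mid=-2.00599 |R|=1.00600 →lo
  mid=-2.00150 |R|=1.00150 →lo
  ...
  [-2.00009,-1.99995] ⇒ x*=-2.0000
Interval (-2.0000, 0).

(-2.0000,0); λ=-12 ⇒ h* = 0.1667.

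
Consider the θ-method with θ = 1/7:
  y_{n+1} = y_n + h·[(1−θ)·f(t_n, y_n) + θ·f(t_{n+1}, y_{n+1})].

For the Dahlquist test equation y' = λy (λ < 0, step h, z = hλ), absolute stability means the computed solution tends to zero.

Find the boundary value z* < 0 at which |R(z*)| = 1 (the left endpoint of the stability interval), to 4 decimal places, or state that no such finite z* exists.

z* = -2.8000.

Test eqn y'=λy, z=hλ:
  y_{n+1} = y_n + z·[6/7·y_n + 1/7·y_{n+1}] ⇒ (1 − 1/7z)y_{n+1} = (1 + 6/7z)y_n
  so R(z) = (1 + 6/7z)/(1 − 1/7z).

Solve |R(x)|<1 on ℝ⁻.
x=-0.64: |R|=0.4136
R=−1: 1+6/7x = −1+1/7x ⇒ -5/7x=2 ⇒ x=2/(-5/7)=-2.8000
Confirm numerically:
  x=-2.493: |R|=0.83830 <1
  x=-2.435: |R|=0.80657 <1
  x=-2.240: |R|=0.69697 <1
  x=-1.186: |R|=0.01417 <1
  x=-3.321: |R|=1.25240 >1
  x=-3.215: |R|=1.20313 >1
So |R|<1 on (-2.8000, 0).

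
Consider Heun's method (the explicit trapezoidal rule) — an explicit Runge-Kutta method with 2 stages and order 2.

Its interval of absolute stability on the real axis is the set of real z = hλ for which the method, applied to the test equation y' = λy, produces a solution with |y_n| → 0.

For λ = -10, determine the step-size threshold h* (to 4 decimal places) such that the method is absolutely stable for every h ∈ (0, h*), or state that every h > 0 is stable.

(-2.0000,0); λ=-10 ⇒ h* = 0.2000.

With y'=λy (z=hλ):
  order 2, 2-stage ⇒ R(z)=1+z+z^2/2
  (e.g. R(-1.16)=0.51280, |R|=0.51280)

Solve |R(x)|<1 on ℝ⁻.
x=-1.16: |R|=0.5128
|R(-1.18)|=0.5162 |R(-0.81)|=0.5181 |R(-0.69)|=0.5481
Bisect:
  x_lo=-2.8092 |R|=2.1367  x_hi=-0.2096 |R|=0.8124
  mid=-1.50940 |R|=0.62974 →hi
  mid=-2.15932 |R|=1.17201 →lo
  mid=-1.83436 |R|=0.84808 →hi
  mid=-1.99684 |R|=0.99684 →hi
  mid=-2.07808 |R|=1.08113 →lo
  mid=-2.03746 |R|=1.03816 →lo
  mid=-2.01715 |R|=1.01729 →lo
  ...
  [-2.00001,-1.99985] ⇒ x*=-2.0000
Stable set (-2.0000, 0).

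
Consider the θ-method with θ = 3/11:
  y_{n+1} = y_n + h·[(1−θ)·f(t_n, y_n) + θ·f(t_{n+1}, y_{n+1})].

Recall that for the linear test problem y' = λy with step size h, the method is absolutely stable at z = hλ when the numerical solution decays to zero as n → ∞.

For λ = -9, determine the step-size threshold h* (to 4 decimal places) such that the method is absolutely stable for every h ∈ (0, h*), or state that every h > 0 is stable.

(-4.4000,0); λ=-9 ⇒ h* = (22/5)/9 = 0.4889.

With y'=λy (z=hλ):
  y_{n+1} = y_n + z·[8/11·y_n + 3/11·y_{n+1}] ⇒ (1 − 3/11z)y_{n+1} = (1 + 8/11z)y_n
  so R(z) = (1 + 8/11z)/(1 − 3/11z).

Boundary: |R(x)|=1, x<0.
x=-0.71: |R|=0.4052
R=−1: 1+8/11x = −1+3/11x ⇒ -5/11x=2 ⇒ x=2/(-5/11)=-4.4000
Confirm numerically:
  x=-4.347: |R|=0.98898 <1
  x=-4.221: |R|=0.96218 <1
  x=-3.860: |R|=0.88043 <1
  x=-2.255: |R|=0.39628 <1
  x=-4.569: |R|=1.03420 >1
  x=-4.537: |R|=1.02783 >1
Interval (-4.4000, 0).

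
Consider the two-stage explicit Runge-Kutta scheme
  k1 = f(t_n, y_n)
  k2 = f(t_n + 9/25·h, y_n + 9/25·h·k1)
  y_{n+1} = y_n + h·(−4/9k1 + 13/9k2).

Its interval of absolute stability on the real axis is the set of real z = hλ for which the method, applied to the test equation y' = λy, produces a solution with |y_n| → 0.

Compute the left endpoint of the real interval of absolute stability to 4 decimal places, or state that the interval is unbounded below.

left endpoint -1.9231.

Test eqn y'=λy, z=hλ:
  k1=λy_n ⇒ h·k1=z·y_n;  k2=λ(1+9/25z)y_n ⇒ h·k2=z(1+9/25z)y_n
  y_{n+1}/y_n = 1 − 4/9z + 13/9z(1+9/25z) = 1 + z + 13/25z²
  so R(z) = 1 + z + 13/25z².

Solve |R(x)|<1 on ℝ⁻.
x=-1.39: |R|=0.6147
R=1: x+13/25x²=0 ⇒ x=−25/13=-1.9231; min R=1−1/(4·13/25)=0.5192>−1
Confirm numerically:
  x=-1.810: |R|=0.89357 <1
  x=-1.809: |R|=0.89269 <1
  x=-1.409: |R|=0.62335 <1
  x=-0.814: |R|=0.53055 <1
  x=-2.332: |R|=1.49588 >1
  x=-2.006: |R|=1.08650 >1
Stable set (-1.9231, 0).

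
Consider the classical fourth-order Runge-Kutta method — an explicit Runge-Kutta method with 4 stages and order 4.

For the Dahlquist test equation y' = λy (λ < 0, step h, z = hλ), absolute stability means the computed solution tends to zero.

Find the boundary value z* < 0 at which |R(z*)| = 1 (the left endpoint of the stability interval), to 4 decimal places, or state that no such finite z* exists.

left endpoint -2.7853.

Set f=λy, z=hλ:
  order 4, 4-stage ⇒ R(z)=1+z+z^2/2+z^3/6+z^4/24
  (e.g. R(-1.39)=0.28399, |R|=0.28399)

Find x<0 with |R(x)|<1.
x=-1.39: |R|=0.2840
|R(-3.16)|=1.7284 |R(-1.49)|=0.2741 |R(-0.75)|=0.4741
Bisect:
  x_lo=-3.1713 |R|=1.7560  x_hi=-0.2230 |R|=0.8001
  mid=-1.69715 |R|=0.27396 →hi
  mid=-2.43423 |R|=0.58748 →hi
  mid=-2.80277 |R|=1.02667 →lo
  mid=-2.61850 |R|=0.77630 →hi
  mid=-2.71064 |R|=0.89315 →hi
  mid=-2.75670 |R|=0.95774 →hi
  mid=-2.77974 |R|=0.99165 →hi
  mid=-2.79125 |R|=1.00902 →lo
  ...
  [-2.78531,-2.78513] ⇒ x*=-2.7853
Stable set (-2.7853, 0).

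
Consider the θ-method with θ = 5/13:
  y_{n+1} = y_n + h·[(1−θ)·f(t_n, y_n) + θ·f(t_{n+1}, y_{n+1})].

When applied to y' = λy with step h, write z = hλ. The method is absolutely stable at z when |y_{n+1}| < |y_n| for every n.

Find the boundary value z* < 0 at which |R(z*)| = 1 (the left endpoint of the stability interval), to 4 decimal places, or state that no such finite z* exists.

Set f=λy, z=hλ:
  y_{n+1} = y_n + z·[8/13·y_n + 5/13·y_{n+1}] ⇒ (1 − 5/13z)y_{n+1} = (1 + 8/13z)y_n
  R(z) = (1 + 8/13z)/(1 − 5/13z).

Find x<0 with |R(x)|<1.
x=-0.84: |R|=0.3651
R=−1: 1+8/13x = −1+5/13x ⇒ -3/13x=2 ⇒ x=2/(-3/13)=-8.6667
Confirm numerically:
  x=-5.387: |R|=0.75362 <1
  x=-5.141: |R|=0.72673 <1
  x=-4.699: |R|=0.67385 <1
  x=-9.143: |R|=1.02434 >1
  x=-8.741: |R|=1.00393 >1
  x=-8.687: |R|=1.00108 >1
Interval (-8.6667, 0).

left endpoint -8.6667.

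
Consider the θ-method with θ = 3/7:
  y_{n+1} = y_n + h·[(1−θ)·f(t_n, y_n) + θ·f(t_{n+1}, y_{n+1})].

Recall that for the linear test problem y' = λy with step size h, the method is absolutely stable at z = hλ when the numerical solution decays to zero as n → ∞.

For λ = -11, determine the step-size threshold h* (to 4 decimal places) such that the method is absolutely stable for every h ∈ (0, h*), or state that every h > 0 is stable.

(-14.0000,0); λ=-11 ⇒ h* = (14)/11 = 1.2727.

On y'=λy, z=hλ:
  y_{n+1} = y_n + z·[4/7·y_n + 3/7·y_{n+1}] ⇒ (1 − 3/7z)y_{n+1} = (1 + 4/7z)y_n
  R(z) = (1 + 4/7z)/(1 − 3/7z).

Find x<0 with |R(x)|<1.
x=-1.75: |R|=0.0000
R=−1: 1+4/7x = −1+3/7x ⇒ -1/7x=2 ⇒ x=2/(-1/7)=-14.0000
Confirm numerically:
  x=-9.491: |R|=0.87289 <1
  x=-7.986: |R|=0.80574 <1
  x=-7.526: |R|=0.78112 <1
  x=-14.543: |R|=1.01073 >1
  x=-14.310: |R|=1.00621 >1
Stable set (-14.0000, 0).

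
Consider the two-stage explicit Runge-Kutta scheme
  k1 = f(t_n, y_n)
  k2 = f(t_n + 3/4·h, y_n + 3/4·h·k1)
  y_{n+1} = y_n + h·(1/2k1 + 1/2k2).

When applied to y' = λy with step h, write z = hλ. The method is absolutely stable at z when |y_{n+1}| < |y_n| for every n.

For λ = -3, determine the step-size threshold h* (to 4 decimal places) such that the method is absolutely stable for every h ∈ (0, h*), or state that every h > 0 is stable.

(-2.6667,0); λ=-3 ⇒ h* = (8/3)/3 = 0.8889.

With y'=λy (z=hλ):
  k1=λy_n ⇒ h·k1=z·y_n;  k2=λ(1+3/4z)y_n ⇒ h·k2=z(1+3/4z)y_n
  y_{n+1}/y_n = 1 + 1/2z + 1/2z(1+3/4z) = 1 + z + 3/8z²
  ⇒ R(z) = 1 + z + 3/8z².

Solve |R(x)|<1 on ℝ⁻.
x=-1.34: |R|=0.3334
R=1: x+3/8x²=0 ⇒ x=−8/3=-2.6667; min R=1−1/(4·3/8)=0.3333>−1
Confirm numerically:
  x=-2.108: |R|=0.55837 <1
  x=-2.088: |R|=0.54690 <1
  x=-1.248: |R|=0.33606 <1
  x=-3.096: |R|=1.49846 >1
  x=-2.865: |R|=1.21308 >1
Stable set (-2.6667, 0).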